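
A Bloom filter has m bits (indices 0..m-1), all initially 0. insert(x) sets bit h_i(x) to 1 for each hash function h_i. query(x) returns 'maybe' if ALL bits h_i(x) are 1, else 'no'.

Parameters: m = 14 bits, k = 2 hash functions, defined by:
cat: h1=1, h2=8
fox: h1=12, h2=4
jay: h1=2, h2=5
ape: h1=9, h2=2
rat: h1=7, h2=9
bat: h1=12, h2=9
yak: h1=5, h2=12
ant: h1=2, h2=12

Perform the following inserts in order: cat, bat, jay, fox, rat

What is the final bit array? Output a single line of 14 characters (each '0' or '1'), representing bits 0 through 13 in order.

Answer: 01101101110010

Derivation:
Start: bits=00000000000000
After insert 'cat': sets bits 1 8 -> bits=01000000100000
After insert 'bat': sets bits 9 12 -> bits=01000000110010
After insert 'jay': sets bits 2 5 -> bits=01100100110010
After insert 'fox': sets bits 4 12 -> bits=01101100110010
After insert 'rat': sets bits 7 9 -> bits=01101101110010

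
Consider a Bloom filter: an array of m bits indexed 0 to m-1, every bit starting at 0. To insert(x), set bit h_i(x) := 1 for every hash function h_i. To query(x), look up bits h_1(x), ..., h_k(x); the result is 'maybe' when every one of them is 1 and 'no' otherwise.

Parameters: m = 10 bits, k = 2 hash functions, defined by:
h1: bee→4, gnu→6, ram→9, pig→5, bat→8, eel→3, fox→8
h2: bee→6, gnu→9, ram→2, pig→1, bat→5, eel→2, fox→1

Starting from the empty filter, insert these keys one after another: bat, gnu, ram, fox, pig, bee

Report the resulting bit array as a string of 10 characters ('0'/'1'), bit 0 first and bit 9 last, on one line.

Start: bits=0000000000
After insert 'bat': sets bits 5 8 -> bits=0000010010
After insert 'gnu': sets bits 6 9 -> bits=0000011011
After insert 'ram': sets bits 2 9 -> bits=0010011011
After insert 'fox': sets bits 1 8 -> bits=0110011011
After insert 'pig': sets bits 1 5 -> bits=0110011011
After insert 'bee': sets bits 4 6 -> bits=0110111011

Answer: 0110111011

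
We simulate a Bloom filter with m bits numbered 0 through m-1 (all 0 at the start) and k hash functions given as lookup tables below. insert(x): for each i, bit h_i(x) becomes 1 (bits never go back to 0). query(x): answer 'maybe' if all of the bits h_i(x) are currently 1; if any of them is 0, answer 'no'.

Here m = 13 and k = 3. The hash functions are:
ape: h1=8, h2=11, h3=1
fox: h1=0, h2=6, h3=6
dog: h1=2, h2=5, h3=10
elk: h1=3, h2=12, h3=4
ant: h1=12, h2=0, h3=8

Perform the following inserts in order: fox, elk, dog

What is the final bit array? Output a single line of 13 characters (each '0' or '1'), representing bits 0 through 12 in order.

Answer: 1011111000101

Derivation:
Start: bits=0000000000000
After insert 'fox': sets bits 0 6 -> bits=1000001000000
After insert 'elk': sets bits 3 4 12 -> bits=1001101000001
After insert 'dog': sets bits 2 5 10 -> bits=1011111000101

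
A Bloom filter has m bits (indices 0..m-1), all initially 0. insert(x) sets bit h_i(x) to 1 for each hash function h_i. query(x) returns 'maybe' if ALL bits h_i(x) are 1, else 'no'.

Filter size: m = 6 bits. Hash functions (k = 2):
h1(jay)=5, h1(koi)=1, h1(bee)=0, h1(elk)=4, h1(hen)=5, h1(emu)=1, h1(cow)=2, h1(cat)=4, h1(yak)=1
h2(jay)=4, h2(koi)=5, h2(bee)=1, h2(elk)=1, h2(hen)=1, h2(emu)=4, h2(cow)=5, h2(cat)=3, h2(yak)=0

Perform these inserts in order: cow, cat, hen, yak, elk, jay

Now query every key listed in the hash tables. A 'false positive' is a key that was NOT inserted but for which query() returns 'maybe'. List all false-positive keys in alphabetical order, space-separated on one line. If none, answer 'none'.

Start: bits=000000
After insert 'cow': sets bits 2 5 -> bits=001001
After insert 'cat': sets bits 3 4 -> bits=001111
After insert 'hen': sets bits 1 5 -> bits=011111
After insert 'yak': sets bits 0 1 -> bits=111111
After insert 'elk': sets bits 1 4 -> bits=111111
After insert 'jay': sets bits 4 5 -> bits=111111
Not inserted: bee emu koi — query each against bits=111111:
query bee: checks bit0=1, bit1=1 (all 1) -> maybe => FALSE POSITIVE
query emu: checks bit1=1, bit4=1 (all 1) -> maybe => FALSE POSITIVE
query koi: checks bit1=1, bit5=1 (all 1) -> maybe => FALSE POSITIVE
False positives (alphabetical): bee emu koi

Answer: bee emu koi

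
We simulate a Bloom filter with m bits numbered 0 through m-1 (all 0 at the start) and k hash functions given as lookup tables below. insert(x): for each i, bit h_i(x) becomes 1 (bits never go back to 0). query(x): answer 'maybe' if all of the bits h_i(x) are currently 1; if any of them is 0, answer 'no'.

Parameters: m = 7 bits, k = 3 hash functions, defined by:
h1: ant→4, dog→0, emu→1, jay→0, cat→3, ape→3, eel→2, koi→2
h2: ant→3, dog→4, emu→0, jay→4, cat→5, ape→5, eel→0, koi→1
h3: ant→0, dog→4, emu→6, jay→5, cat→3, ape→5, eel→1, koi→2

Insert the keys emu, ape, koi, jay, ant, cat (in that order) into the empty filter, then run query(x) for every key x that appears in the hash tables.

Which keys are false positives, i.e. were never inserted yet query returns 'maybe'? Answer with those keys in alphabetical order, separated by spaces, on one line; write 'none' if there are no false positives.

Start: bits=0000000
After insert 'emu': sets bits 0 1 6 -> bits=1100001
After insert 'ape': sets bits 3 5 -> bits=1101011
After insert 'koi': sets bits 1 2 -> bits=1111011
After insert 'jay': sets bits 0 4 5 -> bits=1111111
After insert 'ant': sets bits 0 3 4 -> bits=1111111
After insert 'cat': sets bits 3 5 -> bits=1111111
Not inserted: dog eel — query each against bits=1111111:
query dog: checks bit0=1, bit4=1 (all 1) -> maybe => FALSE POSITIVE
query eel: checks bit0=1, bit1=1, bit2=1 (all 1) -> maybe => FALSE POSITIVE
False positives (alphabetical): dog eel

Answer: dog eel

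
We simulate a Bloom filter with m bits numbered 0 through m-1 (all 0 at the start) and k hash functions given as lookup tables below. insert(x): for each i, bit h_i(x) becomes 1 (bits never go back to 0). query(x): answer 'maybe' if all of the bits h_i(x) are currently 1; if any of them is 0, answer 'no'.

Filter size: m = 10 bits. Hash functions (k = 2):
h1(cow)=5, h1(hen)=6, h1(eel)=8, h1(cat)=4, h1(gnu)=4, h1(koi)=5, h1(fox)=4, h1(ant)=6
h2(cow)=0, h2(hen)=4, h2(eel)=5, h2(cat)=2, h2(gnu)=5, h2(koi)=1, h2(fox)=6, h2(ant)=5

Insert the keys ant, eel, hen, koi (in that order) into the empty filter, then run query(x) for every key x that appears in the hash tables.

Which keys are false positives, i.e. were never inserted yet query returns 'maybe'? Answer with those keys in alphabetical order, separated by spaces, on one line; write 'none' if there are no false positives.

Answer: fox gnu

Derivation:
Start: bits=0000000000
After insert 'ant': sets bits 5 6 -> bits=0000011000
After insert 'eel': sets bits 5 8 -> bits=0000011010
After insert 'hen': sets bits 4 6 -> bits=0000111010
After insert 'koi': sets bits 1 5 -> bits=0100111010
Not inserted: cat cow fox gnu — query each against bits=0100111010:
query cat: checks bit2=0, bit4=1 (has a 0) -> no => not a false positive
query cow: checks bit0=0, bit5=1 (has a 0) -> no => not a false positive
query fox: checks bit4=1, bit6=1 (all 1) -> maybe => FALSE POSITIVE
query gnu: checks bit4=1, bit5=1 (all 1) -> maybe => FALSE POSITIVE
False positives (alphabetical): fox gnu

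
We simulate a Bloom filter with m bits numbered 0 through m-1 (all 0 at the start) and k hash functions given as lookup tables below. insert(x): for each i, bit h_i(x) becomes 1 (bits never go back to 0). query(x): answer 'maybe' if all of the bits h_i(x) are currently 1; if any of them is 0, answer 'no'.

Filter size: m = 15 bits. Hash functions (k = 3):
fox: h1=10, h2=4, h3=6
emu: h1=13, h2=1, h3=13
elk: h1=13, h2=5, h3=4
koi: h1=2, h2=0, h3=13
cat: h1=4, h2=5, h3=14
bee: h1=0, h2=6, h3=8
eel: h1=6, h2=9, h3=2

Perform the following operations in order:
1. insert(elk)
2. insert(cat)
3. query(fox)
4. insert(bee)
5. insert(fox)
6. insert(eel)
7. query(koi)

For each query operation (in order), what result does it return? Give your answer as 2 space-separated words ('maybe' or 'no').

Answer: no maybe

Derivation:
Start: bits=000000000000000
Op 1: insert elk -> sets bits 4 5 13 -> bits=000011000000010
Op 2: insert cat -> sets bits 4 5 14 -> bits=000011000000011
Op 3: query fox -> checks bit4=1, bit6=0, bit10=0 (has a 0) -> no
Op 4: insert bee -> sets bits 0 6 8 -> bits=100011101000011
Op 5: insert fox -> sets bits 4 6 10 -> bits=100011101010011
Op 6: insert eel -> sets bits 2 6 9 -> bits=101011101110011
Op 7: query koi -> checks bit0=1, bit2=1, bit13=1 (all 1) -> maybe
Query results in order: no maybe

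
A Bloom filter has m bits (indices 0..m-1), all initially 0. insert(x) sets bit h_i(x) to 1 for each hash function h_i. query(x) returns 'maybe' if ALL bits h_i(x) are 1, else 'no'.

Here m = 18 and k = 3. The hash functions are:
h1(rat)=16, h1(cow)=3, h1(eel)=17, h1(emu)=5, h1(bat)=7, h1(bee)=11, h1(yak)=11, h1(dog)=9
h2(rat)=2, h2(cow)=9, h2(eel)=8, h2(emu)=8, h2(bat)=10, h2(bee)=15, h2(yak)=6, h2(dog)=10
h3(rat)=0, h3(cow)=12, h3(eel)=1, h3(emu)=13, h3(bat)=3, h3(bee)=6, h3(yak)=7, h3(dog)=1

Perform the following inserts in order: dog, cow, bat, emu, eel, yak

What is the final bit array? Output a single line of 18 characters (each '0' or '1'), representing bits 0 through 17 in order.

Start: bits=000000000000000000
After insert 'dog': sets bits 1 9 10 -> bits=010000000110000000
After insert 'cow': sets bits 3 9 12 -> bits=010100000110100000
After insert 'bat': sets bits 3 7 10 -> bits=010100010110100000
After insert 'emu': sets bits 5 8 13 -> bits=010101011110110000
After insert 'eel': sets bits 1 8 17 -> bits=010101011110110001
After insert 'yak': sets bits 6 7 11 -> bits=010101111111110001

Answer: 010101111111110001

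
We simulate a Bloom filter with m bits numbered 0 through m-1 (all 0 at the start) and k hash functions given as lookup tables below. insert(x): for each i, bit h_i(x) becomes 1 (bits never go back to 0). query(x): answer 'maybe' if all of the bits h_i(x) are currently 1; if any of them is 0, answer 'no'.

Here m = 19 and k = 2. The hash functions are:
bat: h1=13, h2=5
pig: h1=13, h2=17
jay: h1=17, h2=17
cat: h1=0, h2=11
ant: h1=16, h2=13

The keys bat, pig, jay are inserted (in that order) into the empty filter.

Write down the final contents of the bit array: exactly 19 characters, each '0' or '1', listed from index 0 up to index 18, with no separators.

Start: bits=0000000000000000000
After insert 'bat': sets bits 5 13 -> bits=0000010000000100000
After insert 'pig': sets bits 13 17 -> bits=0000010000000100010
After insert 'jay': sets bits 17 -> bits=0000010000000100010

Answer: 0000010000000100010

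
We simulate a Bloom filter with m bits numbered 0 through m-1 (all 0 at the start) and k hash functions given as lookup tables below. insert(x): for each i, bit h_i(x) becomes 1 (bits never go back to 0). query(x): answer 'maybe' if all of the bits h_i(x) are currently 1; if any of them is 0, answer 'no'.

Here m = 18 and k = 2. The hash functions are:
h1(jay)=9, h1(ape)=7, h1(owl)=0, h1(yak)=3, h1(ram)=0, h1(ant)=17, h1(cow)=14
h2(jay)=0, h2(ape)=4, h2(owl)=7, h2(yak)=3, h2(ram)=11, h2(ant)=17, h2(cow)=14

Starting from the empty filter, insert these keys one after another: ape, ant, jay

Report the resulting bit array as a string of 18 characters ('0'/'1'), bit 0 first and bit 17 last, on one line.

Start: bits=000000000000000000
After insert 'ape': sets bits 4 7 -> bits=000010010000000000
After insert 'ant': sets bits 17 -> bits=000010010000000001
After insert 'jay': sets bits 0 9 -> bits=100010010100000001

Answer: 100010010100000001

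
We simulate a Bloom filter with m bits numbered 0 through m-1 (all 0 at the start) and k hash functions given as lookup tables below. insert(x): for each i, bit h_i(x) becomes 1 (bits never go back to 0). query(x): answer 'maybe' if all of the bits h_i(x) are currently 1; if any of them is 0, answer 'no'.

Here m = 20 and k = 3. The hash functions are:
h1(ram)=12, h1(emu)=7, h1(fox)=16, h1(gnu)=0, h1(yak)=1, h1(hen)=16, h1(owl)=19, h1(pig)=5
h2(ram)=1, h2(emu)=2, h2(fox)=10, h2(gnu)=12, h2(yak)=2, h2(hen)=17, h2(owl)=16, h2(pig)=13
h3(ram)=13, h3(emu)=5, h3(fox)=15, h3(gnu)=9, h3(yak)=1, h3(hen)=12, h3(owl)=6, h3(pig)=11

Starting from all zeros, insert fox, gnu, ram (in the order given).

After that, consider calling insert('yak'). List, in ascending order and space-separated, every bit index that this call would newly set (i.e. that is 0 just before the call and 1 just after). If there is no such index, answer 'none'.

Answer: 2

Derivation:
Start: bits=00000000000000000000
After insert 'fox': sets bits 10 15 16 -> bits=00000000001000011000
After insert 'gnu': sets bits 0 9 12 -> bits=10000000011010011000
After insert 'ram': sets bits 1 12 13 -> bits=11000000011011011000
insert 'yak' would touch bits 1 2; currently bit1=1, bit2=0
Bits that are 0 among those (would change 0->1): 2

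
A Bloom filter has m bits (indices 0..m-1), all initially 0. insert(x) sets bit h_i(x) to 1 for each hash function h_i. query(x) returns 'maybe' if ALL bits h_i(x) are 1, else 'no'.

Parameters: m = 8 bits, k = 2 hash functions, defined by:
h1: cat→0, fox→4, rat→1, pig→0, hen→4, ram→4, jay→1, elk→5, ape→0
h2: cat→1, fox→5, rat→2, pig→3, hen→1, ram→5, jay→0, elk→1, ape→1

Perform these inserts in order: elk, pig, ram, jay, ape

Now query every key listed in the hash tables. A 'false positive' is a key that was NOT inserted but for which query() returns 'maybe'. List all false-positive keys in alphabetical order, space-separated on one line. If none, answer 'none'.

Start: bits=00000000
After insert 'elk': sets bits 1 5 -> bits=01000100
After insert 'pig': sets bits 0 3 -> bits=11010100
After insert 'ram': sets bits 4 5 -> bits=11011100
After insert 'jay': sets bits 0 1 -> bits=11011100
After insert 'ape': sets bits 0 1 -> bits=11011100
Not inserted: cat fox hen rat — query each against bits=11011100:
query cat: checks bit0=1, bit1=1 (all 1) -> maybe => FALSE POSITIVE
query fox: checks bit4=1, bit5=1 (all 1) -> maybe => FALSE POSITIVE
query hen: checks bit1=1, bit4=1 (all 1) -> maybe => FALSE POSITIVE
query rat: checks bit1=1, bit2=0 (has a 0) -> no => not a false positive
False positives (alphabetical): cat fox hen

Answer: cat fox hen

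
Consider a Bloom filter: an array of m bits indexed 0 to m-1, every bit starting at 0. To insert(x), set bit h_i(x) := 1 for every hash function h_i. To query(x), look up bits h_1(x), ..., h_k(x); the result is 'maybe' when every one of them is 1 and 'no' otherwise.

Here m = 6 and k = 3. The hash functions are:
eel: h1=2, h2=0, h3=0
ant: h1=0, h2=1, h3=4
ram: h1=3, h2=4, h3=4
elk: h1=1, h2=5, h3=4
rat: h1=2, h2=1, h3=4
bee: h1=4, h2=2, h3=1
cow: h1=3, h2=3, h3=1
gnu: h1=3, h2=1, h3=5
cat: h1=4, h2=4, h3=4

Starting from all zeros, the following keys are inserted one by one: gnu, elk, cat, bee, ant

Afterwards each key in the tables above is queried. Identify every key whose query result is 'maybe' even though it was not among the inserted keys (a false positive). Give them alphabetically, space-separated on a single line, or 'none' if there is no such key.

Start: bits=000000
After insert 'gnu': sets bits 1 3 5 -> bits=010101
After insert 'elk': sets bits 1 4 5 -> bits=010111
After insert 'cat': sets bits 4 -> bits=010111
After insert 'bee': sets bits 1 2 4 -> bits=011111
After insert 'ant': sets bits 0 1 4 -> bits=111111
Not inserted: cow eel ram rat — query each against bits=111111:
query cow: checks bit1=1, bit3=1 (all 1) -> maybe => FALSE POSITIVE
query eel: checks bit0=1, bit2=1 (all 1) -> maybe => FALSE POSITIVE
query ram: checks bit3=1, bit4=1 (all 1) -> maybe => FALSE POSITIVE
query rat: checks bit1=1, bit2=1, bit4=1 (all 1) -> maybe => FALSE POSITIVE
False positives (alphabetical): cow eel ram rat

Answer: cow eel ram rat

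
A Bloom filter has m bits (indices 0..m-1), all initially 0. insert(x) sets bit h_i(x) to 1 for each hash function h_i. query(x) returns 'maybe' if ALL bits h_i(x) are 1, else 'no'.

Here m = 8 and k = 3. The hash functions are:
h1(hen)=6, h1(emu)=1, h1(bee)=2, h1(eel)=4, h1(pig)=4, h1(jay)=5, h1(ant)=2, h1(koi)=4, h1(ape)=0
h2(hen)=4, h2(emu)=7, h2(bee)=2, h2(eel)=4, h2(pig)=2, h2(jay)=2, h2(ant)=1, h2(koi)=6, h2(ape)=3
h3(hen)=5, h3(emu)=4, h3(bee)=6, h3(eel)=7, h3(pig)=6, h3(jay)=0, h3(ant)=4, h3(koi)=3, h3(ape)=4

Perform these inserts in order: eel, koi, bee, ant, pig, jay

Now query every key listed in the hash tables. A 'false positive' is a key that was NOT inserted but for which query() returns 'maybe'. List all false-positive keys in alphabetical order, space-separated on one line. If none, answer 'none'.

Answer: ape emu hen

Derivation:
Start: bits=00000000
After insert 'eel': sets bits 4 7 -> bits=00001001
After insert 'koi': sets bits 3 4 6 -> bits=00011011
After insert 'bee': sets bits 2 6 -> bits=00111011
After insert 'ant': sets bits 1 2 4 -> bits=01111011
After insert 'pig': sets bits 2 4 6 -> bits=01111011
After insert 'jay': sets bits 0 2 5 -> bits=11111111
Not inserted: ape emu hen — query each against bits=11111111:
query ape: checks bit0=1, bit3=1, bit4=1 (all 1) -> maybe => FALSE POSITIVE
query emu: checks bit1=1, bit4=1, bit7=1 (all 1) -> maybe => FALSE POSITIVE
query hen: checks bit4=1, bit5=1, bit6=1 (all 1) -> maybe => FALSE POSITIVE
False positives (alphabetical): ape emu hen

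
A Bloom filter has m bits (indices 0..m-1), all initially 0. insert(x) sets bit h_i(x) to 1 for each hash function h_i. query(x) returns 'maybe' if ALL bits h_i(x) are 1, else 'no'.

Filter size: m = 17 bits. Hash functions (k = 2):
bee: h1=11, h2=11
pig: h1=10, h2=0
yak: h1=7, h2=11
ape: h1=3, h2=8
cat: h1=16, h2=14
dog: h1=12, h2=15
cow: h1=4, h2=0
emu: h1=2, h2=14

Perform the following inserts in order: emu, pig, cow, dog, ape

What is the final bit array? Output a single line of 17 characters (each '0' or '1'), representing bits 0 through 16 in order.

Answer: 10111000101010110

Derivation:
Start: bits=00000000000000000
After insert 'emu': sets bits 2 14 -> bits=00100000000000100
After insert 'pig': sets bits 0 10 -> bits=10100000001000100
After insert 'cow': sets bits 0 4 -> bits=10101000001000100
After insert 'dog': sets bits 12 15 -> bits=10101000001010110
After insert 'ape': sets bits 3 8 -> bits=10111000101010110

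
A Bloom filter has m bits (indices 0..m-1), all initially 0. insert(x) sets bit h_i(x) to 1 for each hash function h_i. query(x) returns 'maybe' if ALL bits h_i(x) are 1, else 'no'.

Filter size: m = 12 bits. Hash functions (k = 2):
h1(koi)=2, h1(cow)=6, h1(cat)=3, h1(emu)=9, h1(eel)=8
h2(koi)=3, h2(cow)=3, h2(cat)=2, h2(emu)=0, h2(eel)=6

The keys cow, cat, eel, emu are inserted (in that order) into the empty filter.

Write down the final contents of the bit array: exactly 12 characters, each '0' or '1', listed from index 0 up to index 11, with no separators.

Start: bits=000000000000
After insert 'cow': sets bits 3 6 -> bits=000100100000
After insert 'cat': sets bits 2 3 -> bits=001100100000
After insert 'eel': sets bits 6 8 -> bits=001100101000
After insert 'emu': sets bits 0 9 -> bits=101100101100

Answer: 101100101100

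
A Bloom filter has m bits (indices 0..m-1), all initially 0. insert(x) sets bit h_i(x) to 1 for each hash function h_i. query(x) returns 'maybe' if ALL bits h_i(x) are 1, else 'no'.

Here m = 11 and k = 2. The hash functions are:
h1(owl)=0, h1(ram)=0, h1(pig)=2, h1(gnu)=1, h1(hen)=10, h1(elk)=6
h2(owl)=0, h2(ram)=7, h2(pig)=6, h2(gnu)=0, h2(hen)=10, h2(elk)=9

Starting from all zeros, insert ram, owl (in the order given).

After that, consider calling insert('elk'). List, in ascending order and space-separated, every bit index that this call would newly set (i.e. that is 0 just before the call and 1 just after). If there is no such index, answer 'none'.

Answer: 6 9

Derivation:
Start: bits=00000000000
After insert 'ram': sets bits 0 7 -> bits=10000001000
After insert 'owl': sets bits 0 -> bits=10000001000
insert 'elk' would touch bits 6 9; currently bit6=0, bit9=0
Bits that are 0 among those (would change 0->1): 6 9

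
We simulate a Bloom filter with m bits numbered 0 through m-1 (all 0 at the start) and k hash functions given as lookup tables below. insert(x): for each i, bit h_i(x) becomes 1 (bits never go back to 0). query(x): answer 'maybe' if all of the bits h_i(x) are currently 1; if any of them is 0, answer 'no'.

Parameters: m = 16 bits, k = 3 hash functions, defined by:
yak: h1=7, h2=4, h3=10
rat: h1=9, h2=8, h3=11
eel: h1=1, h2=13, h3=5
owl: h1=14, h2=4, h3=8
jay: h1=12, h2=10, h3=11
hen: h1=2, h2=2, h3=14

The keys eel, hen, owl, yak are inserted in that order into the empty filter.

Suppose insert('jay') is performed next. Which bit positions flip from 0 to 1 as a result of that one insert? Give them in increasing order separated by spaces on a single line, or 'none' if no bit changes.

Answer: 11 12

Derivation:
Start: bits=0000000000000000
After insert 'eel': sets bits 1 5 13 -> bits=0100010000000100
After insert 'hen': sets bits 2 14 -> bits=0110010000000110
After insert 'owl': sets bits 4 8 14 -> bits=0110110010000110
After insert 'yak': sets bits 4 7 10 -> bits=0110110110100110
insert 'jay' would touch bits 10 11 12; currently bit10=1, bit11=0, bit12=0
Bits that are 0 among those (would change 0->1): 11 12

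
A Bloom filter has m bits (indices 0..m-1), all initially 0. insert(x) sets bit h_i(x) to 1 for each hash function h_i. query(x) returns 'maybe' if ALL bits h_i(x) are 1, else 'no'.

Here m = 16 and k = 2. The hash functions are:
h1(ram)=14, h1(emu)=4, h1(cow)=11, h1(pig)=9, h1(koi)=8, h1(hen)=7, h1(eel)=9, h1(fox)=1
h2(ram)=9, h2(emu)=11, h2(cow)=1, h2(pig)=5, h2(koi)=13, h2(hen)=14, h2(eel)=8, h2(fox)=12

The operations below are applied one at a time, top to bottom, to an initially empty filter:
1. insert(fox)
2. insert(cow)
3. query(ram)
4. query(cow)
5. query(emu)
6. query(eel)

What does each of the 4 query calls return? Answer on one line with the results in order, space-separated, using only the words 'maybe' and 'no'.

Answer: no maybe no no

Derivation:
Start: bits=0000000000000000
Op 1: insert fox -> sets bits 1 12 -> bits=0100000000001000
Op 2: insert cow -> sets bits 1 11 -> bits=0100000000011000
Op 3: query ram -> checks bit9=0, bit14=0 (has a 0) -> no
Op 4: query cow -> checks bit1=1, bit11=1 (all 1) -> maybe
Op 5: query emu -> checks bit4=0, bit11=1 (has a 0) -> no
Op 6: query eel -> checks bit8=0, bit9=0 (has a 0) -> no
Query results in order: no maybe no no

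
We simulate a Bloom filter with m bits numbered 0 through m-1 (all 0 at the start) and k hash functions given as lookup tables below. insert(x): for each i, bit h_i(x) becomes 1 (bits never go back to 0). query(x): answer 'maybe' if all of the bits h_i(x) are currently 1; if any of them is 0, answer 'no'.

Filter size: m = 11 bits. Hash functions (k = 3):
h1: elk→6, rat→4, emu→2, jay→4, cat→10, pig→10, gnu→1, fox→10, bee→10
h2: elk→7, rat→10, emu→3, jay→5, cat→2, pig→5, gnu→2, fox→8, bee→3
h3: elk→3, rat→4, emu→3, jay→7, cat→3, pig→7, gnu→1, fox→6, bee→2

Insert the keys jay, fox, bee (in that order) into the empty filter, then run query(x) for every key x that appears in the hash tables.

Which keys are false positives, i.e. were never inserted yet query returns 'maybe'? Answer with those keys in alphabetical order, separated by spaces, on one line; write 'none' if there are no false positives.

Start: bits=00000000000
After insert 'jay': sets bits 4 5 7 -> bits=00001101000
After insert 'fox': sets bits 6 8 10 -> bits=00001111101
After insert 'bee': sets bits 2 3 10 -> bits=00111111101
Not inserted: cat elk emu gnu pig rat — query each against bits=00111111101:
query cat: checks bit2=1, bit3=1, bit10=1 (all 1) -> maybe => FALSE POSITIVE
query elk: checks bit3=1, bit6=1, bit7=1 (all 1) -> maybe => FALSE POSITIVE
query emu: checks bit2=1, bit3=1 (all 1) -> maybe => FALSE POSITIVE
query gnu: checks bit1=0, bit2=1 (has a 0) -> no => not a false positive
query pig: checks bit5=1, bit7=1, bit10=1 (all 1) -> maybe => FALSE POSITIVE
query rat: checks bit4=1, bit10=1 (all 1) -> maybe => FALSE POSITIVE
False positives (alphabetical): cat elk emu pig rat

Answer: cat elk emu pig rat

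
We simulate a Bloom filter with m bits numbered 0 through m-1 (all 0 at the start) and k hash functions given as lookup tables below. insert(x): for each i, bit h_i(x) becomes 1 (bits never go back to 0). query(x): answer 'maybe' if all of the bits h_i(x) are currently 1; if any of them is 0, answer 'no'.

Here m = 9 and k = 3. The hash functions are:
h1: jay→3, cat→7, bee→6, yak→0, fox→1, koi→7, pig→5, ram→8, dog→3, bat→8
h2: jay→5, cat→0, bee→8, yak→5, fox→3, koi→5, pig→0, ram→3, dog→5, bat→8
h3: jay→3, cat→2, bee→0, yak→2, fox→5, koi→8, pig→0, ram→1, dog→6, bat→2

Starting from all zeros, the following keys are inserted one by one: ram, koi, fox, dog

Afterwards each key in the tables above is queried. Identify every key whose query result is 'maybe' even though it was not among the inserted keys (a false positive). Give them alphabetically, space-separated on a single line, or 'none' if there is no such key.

Start: bits=000000000
After insert 'ram': sets bits 1 3 8 -> bits=010100001
After insert 'koi': sets bits 5 7 8 -> bits=010101011
After insert 'fox': sets bits 1 3 5 -> bits=010101011
After insert 'dog': sets bits 3 5 6 -> bits=010101111
Not inserted: bat bee cat jay pig yak — query each against bits=010101111:
query bat: checks bit2=0, bit8=1 (has a 0) -> no => not a false positive
query bee: checks bit0=0, bit6=1, bit8=1 (has a 0) -> no => not a false positive
query cat: checks bit0=0, bit2=0, bit7=1 (has a 0) -> no => not a false positive
query jay: checks bit3=1, bit5=1 (all 1) -> maybe => FALSE POSITIVE
query pig: checks bit0=0, bit5=1 (has a 0) -> no => not a false positive
query yak: checks bit0=0, bit2=0, bit5=1 (has a 0) -> no => not a false positive
False positives (alphabetical): jay

Answer: jay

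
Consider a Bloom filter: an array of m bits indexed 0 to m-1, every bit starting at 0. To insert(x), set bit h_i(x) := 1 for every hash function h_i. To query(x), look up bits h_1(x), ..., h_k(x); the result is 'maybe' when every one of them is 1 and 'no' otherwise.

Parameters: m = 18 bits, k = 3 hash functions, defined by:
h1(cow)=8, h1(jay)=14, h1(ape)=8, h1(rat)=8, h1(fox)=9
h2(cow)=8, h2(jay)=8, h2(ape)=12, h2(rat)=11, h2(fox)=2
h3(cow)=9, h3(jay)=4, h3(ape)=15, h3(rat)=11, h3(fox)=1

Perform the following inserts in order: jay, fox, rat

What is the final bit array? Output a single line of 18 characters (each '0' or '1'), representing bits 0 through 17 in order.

Answer: 011010001101001000

Derivation:
Start: bits=000000000000000000
After insert 'jay': sets bits 4 8 14 -> bits=000010001000001000
After insert 'fox': sets bits 1 2 9 -> bits=011010001100001000
After insert 'rat': sets bits 8 11 -> bits=011010001101001000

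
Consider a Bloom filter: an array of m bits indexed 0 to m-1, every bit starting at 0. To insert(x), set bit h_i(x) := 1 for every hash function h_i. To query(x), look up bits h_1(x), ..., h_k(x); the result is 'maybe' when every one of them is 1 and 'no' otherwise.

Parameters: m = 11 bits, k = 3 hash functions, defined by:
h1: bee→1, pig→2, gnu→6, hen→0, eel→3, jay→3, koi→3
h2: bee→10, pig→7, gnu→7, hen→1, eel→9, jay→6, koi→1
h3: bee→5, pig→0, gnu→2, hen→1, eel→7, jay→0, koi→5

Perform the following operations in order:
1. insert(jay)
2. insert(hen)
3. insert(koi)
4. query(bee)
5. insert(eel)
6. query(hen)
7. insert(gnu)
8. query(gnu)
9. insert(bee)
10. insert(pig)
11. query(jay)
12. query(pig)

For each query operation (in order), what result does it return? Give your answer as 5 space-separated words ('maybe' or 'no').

Start: bits=00000000000
Op 1: insert jay -> sets bits 0 3 6 -> bits=10010010000
Op 2: insert hen -> sets bits 0 1 -> bits=11010010000
Op 3: insert koi -> sets bits 1 3 5 -> bits=11010110000
Op 4: query bee -> checks bit1=1, bit5=1, bit10=0 (has a 0) -> no
Op 5: insert eel -> sets bits 3 7 9 -> bits=11010111010
Op 6: query hen -> checks bit0=1, bit1=1 (all 1) -> maybe
Op 7: insert gnu -> sets bits 2 6 7 -> bits=11110111010
Op 8: query gnu -> checks bit2=1, bit6=1, bit7=1 (all 1) -> maybe
Op 9: insert bee -> sets bits 1 5 10 -> bits=11110111011
Op 10: insert pig -> sets bits 0 2 7 -> bits=11110111011
Op 11: query jay -> checks bit0=1, bit3=1, bit6=1 (all 1) -> maybe
Op 12: query pig -> checks bit0=1, bit2=1, bit7=1 (all 1) -> maybe
Query results in order: no maybe maybe maybe maybe

Answer: no maybe maybe maybe maybe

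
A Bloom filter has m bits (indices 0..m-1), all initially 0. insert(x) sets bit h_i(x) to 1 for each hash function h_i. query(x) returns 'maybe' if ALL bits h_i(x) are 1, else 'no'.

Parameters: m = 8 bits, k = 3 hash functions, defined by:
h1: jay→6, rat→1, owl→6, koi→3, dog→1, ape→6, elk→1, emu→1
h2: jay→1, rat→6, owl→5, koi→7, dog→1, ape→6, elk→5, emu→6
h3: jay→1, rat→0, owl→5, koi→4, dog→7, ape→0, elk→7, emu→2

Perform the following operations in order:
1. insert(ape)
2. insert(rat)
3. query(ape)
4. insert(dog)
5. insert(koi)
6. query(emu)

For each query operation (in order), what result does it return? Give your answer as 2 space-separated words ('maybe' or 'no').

Answer: maybe no

Derivation:
Start: bits=00000000
Op 1: insert ape -> sets bits 0 6 -> bits=10000010
Op 2: insert rat -> sets bits 0 1 6 -> bits=11000010
Op 3: query ape -> checks bit0=1, bit6=1 (all 1) -> maybe
Op 4: insert dog -> sets bits 1 7 -> bits=11000011
Op 5: insert koi -> sets bits 3 4 7 -> bits=11011011
Op 6: query emu -> checks bit1=1, bit2=0, bit6=1 (has a 0) -> no
Query results in order: maybe no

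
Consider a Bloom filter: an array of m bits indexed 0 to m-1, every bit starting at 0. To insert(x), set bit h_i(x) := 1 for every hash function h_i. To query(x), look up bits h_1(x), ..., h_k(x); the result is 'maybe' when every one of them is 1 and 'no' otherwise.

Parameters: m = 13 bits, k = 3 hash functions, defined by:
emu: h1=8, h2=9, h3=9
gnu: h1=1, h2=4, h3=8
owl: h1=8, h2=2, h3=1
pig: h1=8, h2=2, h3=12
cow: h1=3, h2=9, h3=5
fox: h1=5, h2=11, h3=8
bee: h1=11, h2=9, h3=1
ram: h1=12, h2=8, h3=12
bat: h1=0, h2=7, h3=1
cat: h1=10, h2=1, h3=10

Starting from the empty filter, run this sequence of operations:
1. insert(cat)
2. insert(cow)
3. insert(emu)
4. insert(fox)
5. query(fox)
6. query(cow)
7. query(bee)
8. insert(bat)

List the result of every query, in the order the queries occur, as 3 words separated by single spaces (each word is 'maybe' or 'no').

Answer: maybe maybe maybe

Derivation:
Start: bits=0000000000000
Op 1: insert cat -> sets bits 1 10 -> bits=0100000000100
Op 2: insert cow -> sets bits 3 5 9 -> bits=0101010001100
Op 3: insert emu -> sets bits 8 9 -> bits=0101010011100
Op 4: insert fox -> sets bits 5 8 11 -> bits=0101010011110
Op 5: query fox -> checks bit5=1, bit8=1, bit11=1 (all 1) -> maybe
Op 6: query cow -> checks bit3=1, bit5=1, bit9=1 (all 1) -> maybe
Op 7: query bee -> checks bit1=1, bit9=1, bit11=1 (all 1) -> maybe
Op 8: insert bat -> sets bits 0 1 7 -> bits=1101010111110
Query results in order: maybe maybe maybe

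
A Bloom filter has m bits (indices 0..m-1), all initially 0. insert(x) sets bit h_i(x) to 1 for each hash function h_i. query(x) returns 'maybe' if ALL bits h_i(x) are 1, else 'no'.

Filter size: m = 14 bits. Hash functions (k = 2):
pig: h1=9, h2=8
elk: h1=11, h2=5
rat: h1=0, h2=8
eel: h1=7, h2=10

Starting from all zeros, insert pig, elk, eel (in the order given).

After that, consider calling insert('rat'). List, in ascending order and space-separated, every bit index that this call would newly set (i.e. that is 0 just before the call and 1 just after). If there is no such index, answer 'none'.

Start: bits=00000000000000
After insert 'pig': sets bits 8 9 -> bits=00000000110000
After insert 'elk': sets bits 5 11 -> bits=00000100110100
After insert 'eel': sets bits 7 10 -> bits=00000101111100
insert 'rat' would touch bits 0 8; currently bit0=0, bit8=1
Bits that are 0 among those (would change 0->1): 0

Answer: 0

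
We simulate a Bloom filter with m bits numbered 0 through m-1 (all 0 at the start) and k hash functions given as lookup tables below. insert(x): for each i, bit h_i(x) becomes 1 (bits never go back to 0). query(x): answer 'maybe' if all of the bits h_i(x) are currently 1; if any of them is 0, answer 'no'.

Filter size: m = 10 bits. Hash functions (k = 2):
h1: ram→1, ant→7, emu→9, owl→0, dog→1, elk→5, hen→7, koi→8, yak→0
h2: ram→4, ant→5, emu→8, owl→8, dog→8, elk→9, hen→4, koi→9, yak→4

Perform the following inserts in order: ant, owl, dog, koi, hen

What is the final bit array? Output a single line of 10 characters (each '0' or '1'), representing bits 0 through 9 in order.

Start: bits=0000000000
After insert 'ant': sets bits 5 7 -> bits=0000010100
After insert 'owl': sets bits 0 8 -> bits=1000010110
After insert 'dog': sets bits 1 8 -> bits=1100010110
After insert 'koi': sets bits 8 9 -> bits=1100010111
After insert 'hen': sets bits 4 7 -> bits=1100110111

Answer: 1100110111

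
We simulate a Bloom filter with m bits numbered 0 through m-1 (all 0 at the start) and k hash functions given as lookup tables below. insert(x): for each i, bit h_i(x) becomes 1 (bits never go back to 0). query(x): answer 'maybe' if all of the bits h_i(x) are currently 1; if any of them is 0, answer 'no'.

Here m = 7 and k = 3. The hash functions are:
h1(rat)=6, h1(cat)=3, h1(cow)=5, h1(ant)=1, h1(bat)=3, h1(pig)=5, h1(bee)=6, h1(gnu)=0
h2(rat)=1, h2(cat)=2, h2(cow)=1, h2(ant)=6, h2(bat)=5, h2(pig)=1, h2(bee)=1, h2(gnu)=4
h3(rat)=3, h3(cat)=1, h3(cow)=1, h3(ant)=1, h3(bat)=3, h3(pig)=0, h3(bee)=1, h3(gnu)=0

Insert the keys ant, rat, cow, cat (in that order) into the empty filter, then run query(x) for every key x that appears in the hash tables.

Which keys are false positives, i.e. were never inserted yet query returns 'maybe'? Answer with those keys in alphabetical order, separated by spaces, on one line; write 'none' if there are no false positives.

Start: bits=0000000
After insert 'ant': sets bits 1 6 -> bits=0100001
After insert 'rat': sets bits 1 3 6 -> bits=0101001
After insert 'cow': sets bits 1 5 -> bits=0101011
After insert 'cat': sets bits 1 2 3 -> bits=0111011
Not inserted: bat bee gnu pig — query each against bits=0111011:
query bat: checks bit3=1, bit5=1 (all 1) -> maybe => FALSE POSITIVE
query bee: checks bit1=1, bit6=1 (all 1) -> maybe => FALSE POSITIVE
query gnu: checks bit0=0, bit4=0 (has a 0) -> no => not a false positive
query pig: checks bit0=0, bit1=1, bit5=1 (has a 0) -> no => not a false positive
False positives (alphabetical): bat bee

Answer: bat bee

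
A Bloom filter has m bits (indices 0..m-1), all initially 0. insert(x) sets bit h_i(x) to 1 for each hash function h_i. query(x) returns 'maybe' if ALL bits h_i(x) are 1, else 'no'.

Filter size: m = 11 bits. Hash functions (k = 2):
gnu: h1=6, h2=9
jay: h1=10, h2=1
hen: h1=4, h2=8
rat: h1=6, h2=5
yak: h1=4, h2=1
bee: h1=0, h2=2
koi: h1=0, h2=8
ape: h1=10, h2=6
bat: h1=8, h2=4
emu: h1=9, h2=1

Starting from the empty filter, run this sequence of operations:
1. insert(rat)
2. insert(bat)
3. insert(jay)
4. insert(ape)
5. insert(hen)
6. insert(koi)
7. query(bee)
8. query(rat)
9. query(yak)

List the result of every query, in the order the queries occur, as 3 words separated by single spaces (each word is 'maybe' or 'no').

Start: bits=00000000000
Op 1: insert rat -> sets bits 5 6 -> bits=00000110000
Op 2: insert bat -> sets bits 4 8 -> bits=00001110100
Op 3: insert jay -> sets bits 1 10 -> bits=01001110101
Op 4: insert ape -> sets bits 6 10 -> bits=01001110101
Op 5: insert hen -> sets bits 4 8 -> bits=01001110101
Op 6: insert koi -> sets bits 0 8 -> bits=11001110101
Op 7: query bee -> checks bit0=1, bit2=0 (has a 0) -> no
Op 8: query rat -> checks bit5=1, bit6=1 (all 1) -> maybe
Op 9: query yak -> checks bit1=1, bit4=1 (all 1) -> maybe
Query results in order: no maybe maybe

Answer: no maybe maybe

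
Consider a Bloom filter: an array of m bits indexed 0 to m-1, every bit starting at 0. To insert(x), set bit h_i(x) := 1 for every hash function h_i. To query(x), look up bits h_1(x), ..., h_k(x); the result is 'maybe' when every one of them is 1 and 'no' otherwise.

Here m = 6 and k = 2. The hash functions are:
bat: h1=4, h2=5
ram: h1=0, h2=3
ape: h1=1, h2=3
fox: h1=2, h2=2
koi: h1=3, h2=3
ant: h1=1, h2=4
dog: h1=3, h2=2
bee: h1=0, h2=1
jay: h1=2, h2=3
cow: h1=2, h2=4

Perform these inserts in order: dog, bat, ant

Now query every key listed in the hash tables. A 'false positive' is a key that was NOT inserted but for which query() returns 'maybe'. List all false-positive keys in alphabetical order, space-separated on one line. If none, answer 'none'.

Start: bits=000000
After insert 'dog': sets bits 2 3 -> bits=001100
After insert 'bat': sets bits 4 5 -> bits=001111
After insert 'ant': sets bits 1 4 -> bits=011111
Not inserted: ape bee cow fox jay koi ram — query each against bits=011111:
query ape: checks bit1=1, bit3=1 (all 1) -> maybe => FALSE POSITIVE
query bee: checks bit0=0, bit1=1 (has a 0) -> no => not a false positive
query cow: checks bit2=1, bit4=1 (all 1) -> maybe => FALSE POSITIVE
query fox: checks bit2=1 (all 1) -> maybe => FALSE POSITIVE
query jay: checks bit2=1, bit3=1 (all 1) -> maybe => FALSE POSITIVE
query koi: checks bit3=1 (all 1) -> maybe => FALSE POSITIVE
query ram: checks bit0=0, bit3=1 (has a 0) -> no => not a false positive
False positives (alphabetical): ape cow fox jay koi

Answer: ape cow fox jay koi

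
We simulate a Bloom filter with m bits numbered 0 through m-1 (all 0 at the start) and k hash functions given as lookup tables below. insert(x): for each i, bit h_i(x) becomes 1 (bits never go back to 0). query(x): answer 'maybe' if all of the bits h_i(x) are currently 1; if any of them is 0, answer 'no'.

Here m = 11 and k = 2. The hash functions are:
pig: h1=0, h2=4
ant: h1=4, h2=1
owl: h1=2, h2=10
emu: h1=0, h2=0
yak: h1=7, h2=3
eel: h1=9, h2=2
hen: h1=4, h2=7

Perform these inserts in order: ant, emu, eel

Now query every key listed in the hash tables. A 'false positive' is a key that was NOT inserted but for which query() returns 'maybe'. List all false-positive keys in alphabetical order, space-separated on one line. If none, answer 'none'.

Answer: pig

Derivation:
Start: bits=00000000000
After insert 'ant': sets bits 1 4 -> bits=01001000000
After insert 'emu': sets bits 0 -> bits=11001000000
After insert 'eel': sets bits 2 9 -> bits=11101000010
Not inserted: hen owl pig yak — query each against bits=11101000010:
query hen: checks bit4=1, bit7=0 (has a 0) -> no => not a false positive
query owl: checks bit2=1, bit10=0 (has a 0) -> no => not a false positive
query pig: checks bit0=1, bit4=1 (all 1) -> maybe => FALSE POSITIVE
query yak: checks bit3=0, bit7=0 (has a 0) -> no => not a false positive
False positives (alphabetical): pig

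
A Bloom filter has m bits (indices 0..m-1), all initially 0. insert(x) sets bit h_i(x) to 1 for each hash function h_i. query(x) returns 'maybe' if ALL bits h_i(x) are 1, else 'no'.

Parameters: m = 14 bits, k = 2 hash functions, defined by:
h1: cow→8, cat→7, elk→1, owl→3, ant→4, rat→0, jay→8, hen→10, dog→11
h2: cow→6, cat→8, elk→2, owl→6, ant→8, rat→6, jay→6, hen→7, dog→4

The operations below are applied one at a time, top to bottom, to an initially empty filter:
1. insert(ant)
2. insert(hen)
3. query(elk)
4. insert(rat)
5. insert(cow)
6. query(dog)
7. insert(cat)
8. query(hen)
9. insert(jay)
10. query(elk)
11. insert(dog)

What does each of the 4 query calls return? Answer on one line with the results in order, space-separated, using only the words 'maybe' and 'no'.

Start: bits=00000000000000
Op 1: insert ant -> sets bits 4 8 -> bits=00001000100000
Op 2: insert hen -> sets bits 7 10 -> bits=00001001101000
Op 3: query elk -> checks bit1=0, bit2=0 (has a 0) -> no
Op 4: insert rat -> sets bits 0 6 -> bits=10001011101000
Op 5: insert cow -> sets bits 6 8 -> bits=10001011101000
Op 6: query dog -> checks bit4=1, bit11=0 (has a 0) -> no
Op 7: insert cat -> sets bits 7 8 -> bits=10001011101000
Op 8: query hen -> checks bit7=1, bit10=1 (all 1) -> maybe
Op 9: insert jay -> sets bits 6 8 -> bits=10001011101000
Op 10: query elk -> checks bit1=0, bit2=0 (has a 0) -> no
Op 11: insert dog -> sets bits 4 11 -> bits=10001011101100
Query results in order: no no maybe no

Answer: no no maybe no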